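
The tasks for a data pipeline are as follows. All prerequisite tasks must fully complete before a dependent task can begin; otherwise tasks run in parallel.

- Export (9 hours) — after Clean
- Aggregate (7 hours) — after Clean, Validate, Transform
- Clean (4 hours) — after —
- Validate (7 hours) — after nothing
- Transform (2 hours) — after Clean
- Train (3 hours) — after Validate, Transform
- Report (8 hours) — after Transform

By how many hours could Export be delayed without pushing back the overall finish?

1

Clean→Transform→Report = 4+2+8 = 14 sets the makespan at 14 hours.
The longest chain containing Export totals 13 hours.
So Export can slip 14 − 13 = 1 hour.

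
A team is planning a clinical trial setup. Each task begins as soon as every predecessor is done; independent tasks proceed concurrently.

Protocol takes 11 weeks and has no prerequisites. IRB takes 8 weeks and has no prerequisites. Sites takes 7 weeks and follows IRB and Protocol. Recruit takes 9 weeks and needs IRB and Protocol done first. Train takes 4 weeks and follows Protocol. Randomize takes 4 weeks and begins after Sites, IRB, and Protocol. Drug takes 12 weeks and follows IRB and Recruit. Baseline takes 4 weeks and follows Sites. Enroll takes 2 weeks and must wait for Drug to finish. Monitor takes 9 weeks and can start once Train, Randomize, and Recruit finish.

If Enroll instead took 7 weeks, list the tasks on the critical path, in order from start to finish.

Protocol, Recruit, Drug, Enroll

As given, the longest chain is Protocol→Recruit→Drug→Enroll = 11+9+12+2 = 34, so the finish is 34 weeks.
Since Enroll is critical, the +5 change carries straight to that chain (now 39 weeks).
No other chain overtakes it, so the finish is 39 weeks.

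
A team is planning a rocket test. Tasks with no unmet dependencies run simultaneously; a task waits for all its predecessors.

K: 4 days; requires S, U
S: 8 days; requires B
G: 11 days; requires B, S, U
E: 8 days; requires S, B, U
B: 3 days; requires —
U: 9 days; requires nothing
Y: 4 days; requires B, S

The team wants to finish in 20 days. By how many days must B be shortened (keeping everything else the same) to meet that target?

2

Current finish: 22 days; target: 20.
B is on every critical path, so each day cut from B cuts the finish by one (this holds down to a finish of 20).
Need 22 − 20 = 2 days off B → B becomes 1 day, finish becomes 20.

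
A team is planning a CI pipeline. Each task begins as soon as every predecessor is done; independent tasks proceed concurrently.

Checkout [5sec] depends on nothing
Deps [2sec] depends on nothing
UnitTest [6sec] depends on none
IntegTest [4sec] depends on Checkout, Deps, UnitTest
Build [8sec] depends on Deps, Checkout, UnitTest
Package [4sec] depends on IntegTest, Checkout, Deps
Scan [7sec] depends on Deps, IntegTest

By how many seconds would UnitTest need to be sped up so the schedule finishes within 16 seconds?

Current finish: 17 seconds; target: 16.
UnitTest is on every critical path, so each second cut from UnitTest cuts the finish by one (this holds down to a finish of 16).
Need 17 − 16 = 1 second off UnitTest → UnitTest becomes 5 seconds, finish becomes 16.

1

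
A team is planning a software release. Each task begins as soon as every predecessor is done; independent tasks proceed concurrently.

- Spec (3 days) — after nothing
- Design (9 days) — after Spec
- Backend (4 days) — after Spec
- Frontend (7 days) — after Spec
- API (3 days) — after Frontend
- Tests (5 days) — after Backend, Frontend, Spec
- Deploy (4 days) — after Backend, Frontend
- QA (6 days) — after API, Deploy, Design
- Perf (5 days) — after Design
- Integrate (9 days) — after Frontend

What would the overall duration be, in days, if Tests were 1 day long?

As given, the longest chain is Spec→Frontend→Deploy→QA = 3+7+4+6 = 20, so the finish is 20 days.
The longest path through Tests is only 15 days, so Tests has float 5.
The critical path is still Spec→Frontend→Deploy→QA; finish is now 20 days.

20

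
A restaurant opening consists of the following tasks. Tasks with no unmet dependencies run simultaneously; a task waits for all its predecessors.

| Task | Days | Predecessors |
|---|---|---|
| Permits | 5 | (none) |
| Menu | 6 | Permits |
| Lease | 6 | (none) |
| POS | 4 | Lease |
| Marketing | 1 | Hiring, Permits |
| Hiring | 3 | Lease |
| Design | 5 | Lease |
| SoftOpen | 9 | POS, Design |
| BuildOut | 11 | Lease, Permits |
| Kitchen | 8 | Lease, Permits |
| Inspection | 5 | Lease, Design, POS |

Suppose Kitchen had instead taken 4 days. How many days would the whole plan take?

20

Critical path before the change: Lease→Design→SoftOpen = 6+5+9 = 20 giving 20 days.
Kitchen has 6 days of float (longest path through it is 14).
That remains the longest chain; total 20 days.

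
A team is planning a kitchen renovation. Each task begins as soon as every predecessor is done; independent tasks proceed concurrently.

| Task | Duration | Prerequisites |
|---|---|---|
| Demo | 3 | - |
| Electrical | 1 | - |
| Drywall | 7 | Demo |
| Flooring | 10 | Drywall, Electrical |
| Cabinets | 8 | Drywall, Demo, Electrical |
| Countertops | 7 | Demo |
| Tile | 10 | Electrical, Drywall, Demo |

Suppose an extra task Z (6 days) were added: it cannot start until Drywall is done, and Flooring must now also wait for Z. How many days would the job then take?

26

Originally the job takes 20 days.
With Z inserted, Flooring now waits for max(Drywall, Electrical, Z).
New critical path: Demo→Drywall→Z→Flooring = 3+7+6+10 = 26 ⇒ 26 days.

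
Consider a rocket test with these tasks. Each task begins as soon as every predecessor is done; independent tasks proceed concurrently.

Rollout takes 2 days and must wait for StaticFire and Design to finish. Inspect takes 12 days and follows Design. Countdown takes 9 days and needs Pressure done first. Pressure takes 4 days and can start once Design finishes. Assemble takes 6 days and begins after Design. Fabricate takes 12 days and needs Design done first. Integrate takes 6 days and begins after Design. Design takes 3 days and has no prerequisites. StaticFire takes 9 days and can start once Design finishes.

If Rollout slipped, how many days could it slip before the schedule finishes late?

2

The longest chain is Design→Pressure→Countdown = 3+4+9 = 16; overall finish 16 days.
Longest path through Rollout: 14 days (earliest finish 14, latest finish 16).
Float = 16 − 14 = 2.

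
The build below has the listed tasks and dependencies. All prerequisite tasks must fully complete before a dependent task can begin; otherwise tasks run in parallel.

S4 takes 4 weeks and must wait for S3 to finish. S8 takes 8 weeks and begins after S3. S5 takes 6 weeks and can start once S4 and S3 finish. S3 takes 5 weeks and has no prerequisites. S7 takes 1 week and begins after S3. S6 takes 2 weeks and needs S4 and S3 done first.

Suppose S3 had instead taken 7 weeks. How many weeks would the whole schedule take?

Critical path before the change: S3→S4→S5 = 5+4+6 = 15 giving 15 weeks.
S3 lies on that path, so at 7 weeks the path becomes 17 weeks.
No other chain overtakes it, so the finish is 17 weeks.

17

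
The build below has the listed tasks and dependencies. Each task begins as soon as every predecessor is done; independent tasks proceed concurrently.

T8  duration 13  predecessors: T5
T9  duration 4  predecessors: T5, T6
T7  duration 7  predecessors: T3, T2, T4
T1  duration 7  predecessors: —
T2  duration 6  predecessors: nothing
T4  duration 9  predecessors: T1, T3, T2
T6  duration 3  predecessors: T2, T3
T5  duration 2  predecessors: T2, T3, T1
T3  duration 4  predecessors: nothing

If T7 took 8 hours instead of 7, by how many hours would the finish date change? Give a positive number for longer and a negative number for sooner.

1

Critical path before the change: T1→T4→T7 = 7+9+7 = 23 giving 23 hours.
T7 is on the critical path; changing it to 8 makes that path 24 hours.
No other chain overtakes it, so the finish is 24 hours.
Change in finish: 24 − 23 = +1 hours.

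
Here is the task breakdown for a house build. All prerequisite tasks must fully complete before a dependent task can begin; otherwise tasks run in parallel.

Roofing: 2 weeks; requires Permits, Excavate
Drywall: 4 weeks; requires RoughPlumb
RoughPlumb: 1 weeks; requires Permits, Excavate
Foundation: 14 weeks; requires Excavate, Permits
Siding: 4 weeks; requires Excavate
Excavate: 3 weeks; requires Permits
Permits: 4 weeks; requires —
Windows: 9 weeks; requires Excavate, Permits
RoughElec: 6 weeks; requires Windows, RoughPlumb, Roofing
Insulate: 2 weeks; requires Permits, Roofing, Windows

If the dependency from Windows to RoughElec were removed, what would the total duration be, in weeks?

21

With the dependency in place, Permits→Excavate→Windows→RoughElec = 4+3+9+6 = 22 sets the finish at 22 weeks.
Without Windows→RoughElec, RoughElec's earliest start moves from 16 to 9.
New critical path: Permits→Excavate→Foundation = 4+3+14 = 21 ⇒ 21 weeks.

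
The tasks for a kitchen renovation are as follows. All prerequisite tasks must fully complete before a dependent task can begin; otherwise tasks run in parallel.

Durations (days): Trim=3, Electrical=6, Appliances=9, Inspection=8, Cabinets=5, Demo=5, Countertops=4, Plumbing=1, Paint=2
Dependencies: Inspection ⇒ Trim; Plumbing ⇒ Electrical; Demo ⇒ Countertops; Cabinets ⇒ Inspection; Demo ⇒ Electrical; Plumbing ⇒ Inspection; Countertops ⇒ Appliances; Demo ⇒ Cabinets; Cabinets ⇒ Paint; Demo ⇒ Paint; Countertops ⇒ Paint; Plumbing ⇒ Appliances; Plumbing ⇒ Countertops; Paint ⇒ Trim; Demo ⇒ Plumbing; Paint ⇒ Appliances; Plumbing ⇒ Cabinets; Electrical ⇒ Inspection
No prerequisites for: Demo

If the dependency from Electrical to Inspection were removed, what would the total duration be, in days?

22

Original critical path: Demo→Plumbing→Electrical→Inspection→Trim = 5+1+6+8+3 = 23 ⇒ 23 days.
Without Electrical→Inspection, Inspection's earliest start moves from 12 to 11.
After: Demo→Plumbing→Cabinets→Paint→Appliances = 5+1+5+2+9 = 22 → 22 days.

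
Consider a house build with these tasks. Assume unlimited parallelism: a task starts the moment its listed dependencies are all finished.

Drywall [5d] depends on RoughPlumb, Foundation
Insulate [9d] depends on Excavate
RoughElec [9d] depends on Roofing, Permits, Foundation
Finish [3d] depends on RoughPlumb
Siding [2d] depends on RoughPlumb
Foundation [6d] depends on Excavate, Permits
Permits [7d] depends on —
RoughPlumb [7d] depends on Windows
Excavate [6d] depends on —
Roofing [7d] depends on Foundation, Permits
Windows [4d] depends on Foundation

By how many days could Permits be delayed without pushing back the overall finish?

0

The longest chain is Permits→Foundation→Roofing→RoughElec = 7+6+7+9 = 29; overall finish 29 days.
The longest chain containing Permits totals 29 days.
Float = 29 − 29 = 0.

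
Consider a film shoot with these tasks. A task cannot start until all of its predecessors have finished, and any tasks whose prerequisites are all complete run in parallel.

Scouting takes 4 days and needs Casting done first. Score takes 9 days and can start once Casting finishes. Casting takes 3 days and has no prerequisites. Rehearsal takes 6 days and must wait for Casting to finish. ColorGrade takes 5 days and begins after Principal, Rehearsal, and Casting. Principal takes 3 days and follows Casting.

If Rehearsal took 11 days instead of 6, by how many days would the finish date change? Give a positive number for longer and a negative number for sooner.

Baseline: Casting→Rehearsal→ColorGrade = 3+6+5 = 14 → 14 days.
Rehearsal is on the critical path; changing it to 11 makes that path 19 days.
The critical path is still Casting→Rehearsal→ColorGrade; finish is now 19 days.
Change in finish: 19 − 14 = +5 days.

5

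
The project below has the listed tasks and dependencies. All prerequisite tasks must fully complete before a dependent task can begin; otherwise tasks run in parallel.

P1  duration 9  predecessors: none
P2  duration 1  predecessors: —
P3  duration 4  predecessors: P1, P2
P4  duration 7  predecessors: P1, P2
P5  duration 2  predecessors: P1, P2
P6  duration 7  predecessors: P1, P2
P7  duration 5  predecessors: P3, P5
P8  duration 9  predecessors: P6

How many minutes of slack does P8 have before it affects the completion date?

The longest chain is P1→P6→P8 = 9+7+9 = 25; overall finish 25 minutes.
Longest path through P8: 25 minutes (earliest finish 25, latest finish 25).
Float = 25 − 25 = 0.

0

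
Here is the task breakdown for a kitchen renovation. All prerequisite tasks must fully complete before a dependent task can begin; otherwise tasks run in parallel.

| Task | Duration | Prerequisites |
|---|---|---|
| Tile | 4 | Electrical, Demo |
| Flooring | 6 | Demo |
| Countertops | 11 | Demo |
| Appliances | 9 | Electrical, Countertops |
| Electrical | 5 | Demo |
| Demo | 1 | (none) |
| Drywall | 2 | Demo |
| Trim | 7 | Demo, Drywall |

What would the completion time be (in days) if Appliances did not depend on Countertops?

15

With the dependency in place, Demo→Countertops→Appliances = 1+11+9 = 21 sets the finish at 21 days.
Without Countertops→Appliances, Appliances's earliest start moves from 12 to 6.
After: Demo→Electrical→Appliances = 1+5+9 = 15 → 15 days.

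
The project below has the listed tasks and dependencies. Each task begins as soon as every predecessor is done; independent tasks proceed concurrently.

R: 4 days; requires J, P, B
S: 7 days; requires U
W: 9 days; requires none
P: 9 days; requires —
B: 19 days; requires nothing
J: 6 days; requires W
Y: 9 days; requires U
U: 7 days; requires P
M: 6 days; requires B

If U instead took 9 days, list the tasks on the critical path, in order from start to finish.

P, U, Y

Actual critical path: P→U→Y = 9+7+9 = 25 ⇒ 25 days.
U lies on that path, so at 9 days the path becomes 27 days.
That remains the longest chain; total 27 days.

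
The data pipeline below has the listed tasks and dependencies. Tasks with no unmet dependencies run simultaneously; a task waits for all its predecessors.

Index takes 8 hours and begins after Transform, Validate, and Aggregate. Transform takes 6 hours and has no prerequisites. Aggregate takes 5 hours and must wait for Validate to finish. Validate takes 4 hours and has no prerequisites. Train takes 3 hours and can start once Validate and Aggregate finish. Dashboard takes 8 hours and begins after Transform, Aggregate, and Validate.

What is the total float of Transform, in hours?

Critical path: Validate→Aggregate→Index = 4+5+8 = 17, so the finish is 17 hours.
Transform finishes as early as 6 and must finish by 9.
Slack of Transform = 3 − 0 = 3 hours.

3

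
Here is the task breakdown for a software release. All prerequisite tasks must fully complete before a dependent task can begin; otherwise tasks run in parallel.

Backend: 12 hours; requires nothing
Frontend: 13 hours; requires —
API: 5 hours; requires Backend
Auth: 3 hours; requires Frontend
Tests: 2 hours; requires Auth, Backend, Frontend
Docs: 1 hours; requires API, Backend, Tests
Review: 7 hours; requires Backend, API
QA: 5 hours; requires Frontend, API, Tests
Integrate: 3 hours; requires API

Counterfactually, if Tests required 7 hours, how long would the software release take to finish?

Baseline: Backend→API→Review = 12+5+7 = 24 → 24 hours.
Tests is off the critical path — its longest chain is 23 hours, giving 1 of slack.
Now Frontend→Auth→Tests→QA = 13+3+7+5 = 28 is longest, so the finish becomes 28 hours.

28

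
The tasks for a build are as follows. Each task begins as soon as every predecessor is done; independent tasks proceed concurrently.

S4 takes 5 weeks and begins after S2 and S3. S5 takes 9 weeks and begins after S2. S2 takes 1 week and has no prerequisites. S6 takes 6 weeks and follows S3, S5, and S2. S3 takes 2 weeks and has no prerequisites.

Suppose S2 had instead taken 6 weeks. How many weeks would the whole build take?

Baseline: S2→S5→S6 = 1+9+6 = 16 → 16 weeks.
S2 lies on that path, so at 6 weeks the path becomes 21 weeks.
The critical path is still S2→S5→S6; finish is now 21 weeks.

21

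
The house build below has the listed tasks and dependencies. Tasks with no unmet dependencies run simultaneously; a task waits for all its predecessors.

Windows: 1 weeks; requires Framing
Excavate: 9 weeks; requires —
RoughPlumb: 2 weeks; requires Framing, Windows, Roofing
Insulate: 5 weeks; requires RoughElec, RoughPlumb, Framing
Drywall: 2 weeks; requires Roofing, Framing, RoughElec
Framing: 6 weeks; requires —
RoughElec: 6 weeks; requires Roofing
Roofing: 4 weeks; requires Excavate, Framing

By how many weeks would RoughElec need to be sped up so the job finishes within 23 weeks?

1

Current finish: 24 weeks; target: 23.
RoughElec is on every critical path, so each week cut from RoughElec cuts the finish by one (this holds down to a finish of 20).
Need 24 − 23 = 1 week off RoughElec → RoughElec becomes 5 weeks, finish becomes 23.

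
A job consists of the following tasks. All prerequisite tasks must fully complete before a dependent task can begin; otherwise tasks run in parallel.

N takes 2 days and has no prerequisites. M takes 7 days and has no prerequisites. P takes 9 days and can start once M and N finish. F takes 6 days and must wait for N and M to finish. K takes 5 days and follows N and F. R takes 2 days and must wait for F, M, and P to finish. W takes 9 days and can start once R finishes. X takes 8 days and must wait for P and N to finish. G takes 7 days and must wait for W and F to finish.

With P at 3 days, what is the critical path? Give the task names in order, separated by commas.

Critical path before the change: M→P→R→W→G = 7+9+2+9+7 = 34 giving 34 days.
P is on the critical path; changing it to 3 makes that path 28 days.
New critical path: M→F→R→W→G = 7+6+2+9+7 = 31 ⇒ 31 days.

M, F, R, W, G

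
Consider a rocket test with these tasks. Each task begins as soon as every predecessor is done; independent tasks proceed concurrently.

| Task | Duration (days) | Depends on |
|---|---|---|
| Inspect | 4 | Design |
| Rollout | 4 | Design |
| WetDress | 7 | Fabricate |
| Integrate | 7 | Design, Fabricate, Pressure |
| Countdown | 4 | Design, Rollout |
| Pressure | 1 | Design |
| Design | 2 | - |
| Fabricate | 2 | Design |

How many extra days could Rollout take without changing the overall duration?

1

Design→Fabricate→WetDress = 2+2+7 = 11 sets the makespan at 11 days.
Longest path through Rollout: 10 days (earliest finish 6, latest finish 7).
Slack of Rollout = 3 − 2 = 1 day.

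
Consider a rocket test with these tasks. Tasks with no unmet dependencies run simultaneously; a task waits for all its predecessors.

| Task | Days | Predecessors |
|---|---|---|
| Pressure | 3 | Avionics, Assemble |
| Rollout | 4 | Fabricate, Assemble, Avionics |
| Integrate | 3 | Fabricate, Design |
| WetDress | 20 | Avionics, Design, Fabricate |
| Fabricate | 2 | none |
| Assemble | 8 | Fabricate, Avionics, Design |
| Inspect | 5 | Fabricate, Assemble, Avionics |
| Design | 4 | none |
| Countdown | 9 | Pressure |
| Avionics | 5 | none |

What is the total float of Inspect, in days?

Critical path: Avionics→Assemble→Pressure→Countdown = 5+8+3+9 = 25, so the finish is 25 days.
Inspect finishes as early as 18 and must finish by 25.
Slack of Inspect = 20 − 13 = 7 days.

7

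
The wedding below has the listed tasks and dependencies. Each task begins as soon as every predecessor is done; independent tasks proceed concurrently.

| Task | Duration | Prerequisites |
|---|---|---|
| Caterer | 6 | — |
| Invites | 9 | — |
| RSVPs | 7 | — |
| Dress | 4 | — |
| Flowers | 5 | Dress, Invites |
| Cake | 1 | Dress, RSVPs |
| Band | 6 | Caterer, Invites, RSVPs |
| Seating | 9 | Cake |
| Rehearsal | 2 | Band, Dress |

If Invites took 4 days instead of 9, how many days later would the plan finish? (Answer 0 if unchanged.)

The binding path is Invites→Band→Rehearsal = 9+6+2 = 17; finish at 17 days.
Invites lies on that path, so at 4 days the path becomes 12 days.
New critical path: RSVPs→Cake→Seating = 7+1+9 = 17 ⇒ 17 days.
Change in finish: 17 − 17 = +0 days.

0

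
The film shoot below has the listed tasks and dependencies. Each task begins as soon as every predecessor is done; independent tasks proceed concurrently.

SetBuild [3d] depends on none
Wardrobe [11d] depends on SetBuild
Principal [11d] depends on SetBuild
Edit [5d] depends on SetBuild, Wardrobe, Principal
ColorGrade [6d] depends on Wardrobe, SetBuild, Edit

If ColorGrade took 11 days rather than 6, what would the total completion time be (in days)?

30

Actual critical path: SetBuild→Wardrobe→Edit→ColorGrade = 3+11+5+6 = 25 ⇒ 25 days.
ColorGrade lies on that path, so at 11 days the path becomes 30 days.
That remains the longest chain; total 30 days.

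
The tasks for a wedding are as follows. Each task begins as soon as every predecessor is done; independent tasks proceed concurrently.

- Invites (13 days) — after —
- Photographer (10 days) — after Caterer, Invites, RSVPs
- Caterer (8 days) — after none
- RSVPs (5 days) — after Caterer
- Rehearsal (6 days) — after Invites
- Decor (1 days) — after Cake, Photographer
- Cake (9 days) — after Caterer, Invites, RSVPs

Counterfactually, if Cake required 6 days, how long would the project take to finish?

As given, the longest chain is Caterer→RSVPs→Photographer→Decor = 8+5+10+1 = 24, so the finish is 24 days.
Cake is off the critical path — its longest chain is 23 days, giving 1 of slack.
The critical path is still Caterer→RSVPs→Photographer→Decor; finish is now 24 days.

24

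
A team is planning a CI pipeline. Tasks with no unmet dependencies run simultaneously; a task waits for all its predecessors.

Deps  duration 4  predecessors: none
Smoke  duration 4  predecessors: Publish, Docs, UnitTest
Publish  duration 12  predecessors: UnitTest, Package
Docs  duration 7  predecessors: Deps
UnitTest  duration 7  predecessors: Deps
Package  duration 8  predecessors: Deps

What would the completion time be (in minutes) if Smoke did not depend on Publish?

24

Original critical path: Deps→Package→Publish→Smoke = 4+8+12+4 = 28 ⇒ 28 minutes.
Without Publish→Smoke, Smoke's earliest start moves from 24 to 11.
New critical path: Deps→Package→Publish = 4+8+12 = 24 ⇒ 24 minutes.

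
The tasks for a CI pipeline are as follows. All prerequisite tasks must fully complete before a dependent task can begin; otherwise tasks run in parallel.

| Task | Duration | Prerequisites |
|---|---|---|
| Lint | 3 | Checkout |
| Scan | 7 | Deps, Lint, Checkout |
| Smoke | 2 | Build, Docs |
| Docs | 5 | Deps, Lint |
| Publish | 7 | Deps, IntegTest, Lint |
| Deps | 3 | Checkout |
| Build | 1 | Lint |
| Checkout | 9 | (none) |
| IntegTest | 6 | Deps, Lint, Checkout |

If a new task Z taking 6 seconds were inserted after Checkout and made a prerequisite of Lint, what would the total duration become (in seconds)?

31

Originally the project takes 25 seconds.
With Z inserted, Lint now waits for max(Checkout, Z).
New critical path: Checkout→Z→Lint→IntegTest→Publish = 9+6+3+6+7 = 31 ⇒ 31 seconds.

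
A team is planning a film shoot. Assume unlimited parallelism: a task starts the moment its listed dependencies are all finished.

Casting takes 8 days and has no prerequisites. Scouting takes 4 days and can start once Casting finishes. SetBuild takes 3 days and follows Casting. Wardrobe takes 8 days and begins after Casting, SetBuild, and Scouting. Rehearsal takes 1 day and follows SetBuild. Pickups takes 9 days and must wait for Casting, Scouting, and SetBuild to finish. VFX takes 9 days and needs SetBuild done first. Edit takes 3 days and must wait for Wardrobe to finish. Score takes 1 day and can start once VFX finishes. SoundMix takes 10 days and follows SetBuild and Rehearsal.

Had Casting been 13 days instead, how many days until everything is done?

28

Baseline: Casting→Scouting→Wardrobe→Edit = 8+4+8+3 = 23 → 23 days.
Casting lies on that path, so at 13 days the path becomes 28 days.
No other chain overtakes it, so the finish is 28 days.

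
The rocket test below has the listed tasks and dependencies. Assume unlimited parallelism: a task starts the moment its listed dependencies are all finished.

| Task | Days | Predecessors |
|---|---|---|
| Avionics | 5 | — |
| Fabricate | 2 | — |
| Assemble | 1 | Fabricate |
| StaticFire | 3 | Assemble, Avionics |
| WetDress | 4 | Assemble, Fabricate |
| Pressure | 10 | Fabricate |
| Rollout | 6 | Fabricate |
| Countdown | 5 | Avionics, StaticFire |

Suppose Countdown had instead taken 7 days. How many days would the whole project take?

15

Actual critical path: Avionics→StaticFire→Countdown = 5+3+5 = 13 ⇒ 13 days.
Countdown lies on that path, so at 7 days the path becomes 15 days.
The critical path is still Avionics→StaticFire→Countdown; finish is now 15 days.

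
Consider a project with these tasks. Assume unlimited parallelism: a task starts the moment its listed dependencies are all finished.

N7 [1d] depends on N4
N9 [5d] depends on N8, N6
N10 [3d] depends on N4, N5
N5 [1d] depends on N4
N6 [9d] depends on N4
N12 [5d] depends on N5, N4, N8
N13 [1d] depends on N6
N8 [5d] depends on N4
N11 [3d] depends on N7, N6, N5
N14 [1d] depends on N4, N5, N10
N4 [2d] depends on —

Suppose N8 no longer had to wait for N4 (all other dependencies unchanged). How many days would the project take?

Original critical path: N4→N6→N9 = 2+9+5 = 16 ⇒ 16 days.
Without N4→N8, N8's earliest start moves from 2 to 0.
New critical path: N4→N6→N9 = 2+9+5 = 16 ⇒ 16 days.

16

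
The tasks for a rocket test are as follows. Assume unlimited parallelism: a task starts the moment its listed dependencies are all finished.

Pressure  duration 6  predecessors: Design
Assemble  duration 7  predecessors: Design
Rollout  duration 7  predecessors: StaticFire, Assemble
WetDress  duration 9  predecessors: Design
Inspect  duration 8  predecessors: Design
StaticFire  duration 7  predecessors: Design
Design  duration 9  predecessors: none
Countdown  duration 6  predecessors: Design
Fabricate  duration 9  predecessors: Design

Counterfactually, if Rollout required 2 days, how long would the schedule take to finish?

Actual critical path: Design→Assemble→Rollout = 9+7+7 = 23 ⇒ 23 days.
Rollout is on the critical path; changing it to 2 makes that path 18 days.
New critical path: Design→Fabricate = 9+9 = 18 ⇒ 18 days.

18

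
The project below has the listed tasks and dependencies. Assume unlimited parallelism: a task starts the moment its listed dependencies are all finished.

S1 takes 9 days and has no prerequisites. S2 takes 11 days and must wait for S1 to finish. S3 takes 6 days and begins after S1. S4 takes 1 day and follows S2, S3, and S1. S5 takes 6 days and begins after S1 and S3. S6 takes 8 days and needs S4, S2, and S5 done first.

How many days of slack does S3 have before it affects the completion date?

0

The longest chain is S1→S2→S4→S6 = 9+11+1+8 = 29; overall finish 29 days.
The longest chain containing S3 totals 29 days.
Slack of S3 = 9 − 9 = 0 days.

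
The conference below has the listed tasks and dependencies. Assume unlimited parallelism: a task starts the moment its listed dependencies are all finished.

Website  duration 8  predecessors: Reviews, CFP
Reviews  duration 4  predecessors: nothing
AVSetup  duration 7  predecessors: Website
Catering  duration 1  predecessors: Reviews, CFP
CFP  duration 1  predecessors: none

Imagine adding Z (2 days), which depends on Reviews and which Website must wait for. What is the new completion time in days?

21

Originally the plan takes 19 days.
With Z inserted, Website now waits for max(Reviews, CFP, Z).
New critical path: Reviews→Z→Website→AVSetup = 4+2+8+7 = 21 ⇒ 21 days.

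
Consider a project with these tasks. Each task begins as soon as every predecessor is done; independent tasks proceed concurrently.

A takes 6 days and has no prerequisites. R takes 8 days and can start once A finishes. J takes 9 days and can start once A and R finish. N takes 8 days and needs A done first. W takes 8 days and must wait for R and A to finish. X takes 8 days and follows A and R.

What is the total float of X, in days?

1

Critical path: A→R→J = 6+8+9 = 23, so the finish is 23 days.
Longest path through X: 22 days (earliest finish 22, latest finish 23).
Float = 23 − 22 = 1.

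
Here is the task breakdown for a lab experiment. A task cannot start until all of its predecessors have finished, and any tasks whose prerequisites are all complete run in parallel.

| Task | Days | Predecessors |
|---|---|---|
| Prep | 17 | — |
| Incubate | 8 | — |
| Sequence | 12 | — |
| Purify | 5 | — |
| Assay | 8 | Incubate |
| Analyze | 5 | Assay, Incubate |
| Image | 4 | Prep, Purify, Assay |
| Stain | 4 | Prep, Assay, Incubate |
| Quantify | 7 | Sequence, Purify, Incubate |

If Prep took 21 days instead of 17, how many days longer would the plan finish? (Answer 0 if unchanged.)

4

As given, the longest chain is Prep→Image = 17+4 = 21, so the finish is 21 days.
Prep lies on that path, so at 21 days the path becomes 25 days.
No other chain overtakes it, so the finish is 25 days.
Change in finish: 25 − 21 = +4 days.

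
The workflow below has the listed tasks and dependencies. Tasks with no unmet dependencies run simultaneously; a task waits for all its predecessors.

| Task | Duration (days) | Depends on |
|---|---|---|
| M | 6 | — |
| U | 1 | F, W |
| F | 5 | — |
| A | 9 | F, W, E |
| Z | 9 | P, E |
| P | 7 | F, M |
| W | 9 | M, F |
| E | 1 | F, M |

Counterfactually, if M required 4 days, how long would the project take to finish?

23

The binding path is M→W→A = 6+9+9 = 24; finish at 24 days.
Since M is critical, the -2 change carries straight to that chain (now 22 days).
New critical path: F→W→A = 5+9+9 = 23 ⇒ 23 days.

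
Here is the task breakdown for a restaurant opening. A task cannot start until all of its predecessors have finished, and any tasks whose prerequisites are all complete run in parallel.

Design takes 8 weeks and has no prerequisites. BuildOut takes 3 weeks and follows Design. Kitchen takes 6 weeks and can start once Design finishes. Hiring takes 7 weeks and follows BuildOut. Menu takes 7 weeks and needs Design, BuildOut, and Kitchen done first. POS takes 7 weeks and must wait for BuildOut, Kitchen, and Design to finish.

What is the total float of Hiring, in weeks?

3

Critical path: Design→Kitchen→Menu = 8+6+7 = 21, so the finish is 21 weeks.
The longest chain containing Hiring totals 18 weeks.
Slack of Hiring = 14 − 11 = 3 weeks.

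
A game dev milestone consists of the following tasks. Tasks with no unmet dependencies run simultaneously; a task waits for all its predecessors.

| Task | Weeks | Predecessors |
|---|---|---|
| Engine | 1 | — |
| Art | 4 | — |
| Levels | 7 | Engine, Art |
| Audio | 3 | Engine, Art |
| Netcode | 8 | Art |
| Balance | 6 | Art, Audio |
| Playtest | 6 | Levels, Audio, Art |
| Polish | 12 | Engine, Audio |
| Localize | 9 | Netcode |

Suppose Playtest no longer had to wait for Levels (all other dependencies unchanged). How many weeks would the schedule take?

Original critical path: Art→Netcode→Localize = 4+8+9 = 21 ⇒ 21 weeks.
Without Levels→Playtest, Playtest's earliest start moves from 11 to 7.
The longest chain is now Art→Netcode→Localize = 4+8+9 = 21, so the schedule takes 21 weeks.

21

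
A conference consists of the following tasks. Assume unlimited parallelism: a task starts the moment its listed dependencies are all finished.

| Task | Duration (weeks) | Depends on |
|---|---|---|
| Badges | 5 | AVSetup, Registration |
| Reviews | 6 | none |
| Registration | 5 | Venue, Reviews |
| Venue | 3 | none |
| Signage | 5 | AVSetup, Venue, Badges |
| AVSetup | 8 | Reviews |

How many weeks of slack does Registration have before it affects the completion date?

3

Critical path: Reviews→AVSetup→Badges→Signage = 6+8+5+5 = 24, so the finish is 24 weeks.
The longest chain containing Registration totals 21 weeks.
Slack of Registration = 9 − 6 = 3 weeks.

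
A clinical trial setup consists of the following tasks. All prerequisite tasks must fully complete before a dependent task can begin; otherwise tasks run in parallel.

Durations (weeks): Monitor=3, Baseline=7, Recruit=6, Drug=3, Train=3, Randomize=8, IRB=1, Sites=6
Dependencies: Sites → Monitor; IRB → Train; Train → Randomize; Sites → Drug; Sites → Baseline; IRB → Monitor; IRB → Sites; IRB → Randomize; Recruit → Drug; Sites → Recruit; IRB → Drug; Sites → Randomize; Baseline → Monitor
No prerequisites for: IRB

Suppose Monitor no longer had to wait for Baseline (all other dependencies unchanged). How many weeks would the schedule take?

16

With the dependency in place, IRB→Sites→Baseline→Monitor = 1+6+7+3 = 17 sets the finish at 17 weeks.
Without Baseline→Monitor, Monitor's earliest start moves from 14 to 7.
After: IRB→Sites→Recruit→Drug = 1+6+6+3 = 16 → 16 weeks.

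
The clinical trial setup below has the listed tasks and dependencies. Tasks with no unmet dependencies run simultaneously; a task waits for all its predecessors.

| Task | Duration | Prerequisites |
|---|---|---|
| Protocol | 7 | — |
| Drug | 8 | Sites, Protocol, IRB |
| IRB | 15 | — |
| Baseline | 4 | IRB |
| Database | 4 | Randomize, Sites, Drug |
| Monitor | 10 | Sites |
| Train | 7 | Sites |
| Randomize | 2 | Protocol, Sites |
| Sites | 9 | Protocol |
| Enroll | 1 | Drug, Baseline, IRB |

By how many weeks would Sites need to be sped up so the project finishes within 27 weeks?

Current finish: 28 weeks; target: 27.
Sites is on every critical path, so each week cut from Sites cuts the finish by one (this holds down to a finish of 27).
Need 28 − 27 = 1 week off Sites → Sites becomes 8 weeks, finish becomes 27.

1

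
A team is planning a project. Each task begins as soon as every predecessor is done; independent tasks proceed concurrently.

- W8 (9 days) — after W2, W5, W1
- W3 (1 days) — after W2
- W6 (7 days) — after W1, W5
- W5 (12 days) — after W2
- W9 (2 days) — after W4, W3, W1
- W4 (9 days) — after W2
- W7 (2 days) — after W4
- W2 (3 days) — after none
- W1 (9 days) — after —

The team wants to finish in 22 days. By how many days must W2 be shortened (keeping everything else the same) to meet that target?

Current finish: 24 days; target: 22.
W2 is on every critical path, so each day cut from W2 cuts the finish by one (this holds down to a finish of 22).
Need 24 − 22 = 2 days off W2 → W2 becomes 1 day, finish becomes 22.

2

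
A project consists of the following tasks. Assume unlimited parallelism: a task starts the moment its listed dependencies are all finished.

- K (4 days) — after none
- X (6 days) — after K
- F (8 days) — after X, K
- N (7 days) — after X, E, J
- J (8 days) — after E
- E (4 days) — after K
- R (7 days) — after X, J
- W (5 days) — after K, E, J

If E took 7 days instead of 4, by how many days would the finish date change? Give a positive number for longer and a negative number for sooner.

Actual critical path: K→E→J→N = 4+4+8+7 = 23 ⇒ 23 days.
E lies on that path, so at 7 days the path becomes 26 days.
The critical path is still K→E→J→N; finish is now 26 days.
Change in finish: 26 − 23 = +3 days.

3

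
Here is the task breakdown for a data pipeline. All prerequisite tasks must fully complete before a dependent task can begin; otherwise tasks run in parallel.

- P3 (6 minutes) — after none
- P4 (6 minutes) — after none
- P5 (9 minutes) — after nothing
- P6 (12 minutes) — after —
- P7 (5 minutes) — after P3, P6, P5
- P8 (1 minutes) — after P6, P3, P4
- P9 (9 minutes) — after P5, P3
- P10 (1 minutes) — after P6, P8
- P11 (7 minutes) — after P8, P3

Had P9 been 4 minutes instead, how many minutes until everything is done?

20

Actual critical path: P6→P8→P11 = 12+1+7 = 20 ⇒ 20 minutes.
P9 is off the critical path — its longest chain is 18 minutes, giving 2 of slack.
The critical path is still P6→P8→P11; finish is now 20 minutes.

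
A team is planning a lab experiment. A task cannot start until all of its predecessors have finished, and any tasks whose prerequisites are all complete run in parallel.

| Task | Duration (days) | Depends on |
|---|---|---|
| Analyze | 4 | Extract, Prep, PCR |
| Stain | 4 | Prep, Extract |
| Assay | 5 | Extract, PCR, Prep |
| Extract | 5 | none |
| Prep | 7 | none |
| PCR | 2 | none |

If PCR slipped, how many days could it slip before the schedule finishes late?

Prep→Assay = 7+5 = 12 sets the makespan at 12 days.
PCR finishes as early as 2 and must finish by 7.
Float = 12 − 7 = 5.

5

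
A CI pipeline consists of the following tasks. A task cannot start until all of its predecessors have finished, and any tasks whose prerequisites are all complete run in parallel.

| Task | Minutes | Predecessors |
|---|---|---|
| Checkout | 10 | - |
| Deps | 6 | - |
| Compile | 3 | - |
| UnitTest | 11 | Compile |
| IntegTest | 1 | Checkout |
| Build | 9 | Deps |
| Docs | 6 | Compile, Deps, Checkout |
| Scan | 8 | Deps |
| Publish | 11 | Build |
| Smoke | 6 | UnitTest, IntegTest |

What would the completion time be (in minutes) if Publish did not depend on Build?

20

With the dependency in place, Deps→Build→Publish = 6+9+11 = 26 sets the finish at 26 minutes.
Without Build→Publish, Publish's earliest start moves from 15 to 0.
The longest chain is now Compile→UnitTest→Smoke = 3+11+6 = 20, so the project takes 20 minutes.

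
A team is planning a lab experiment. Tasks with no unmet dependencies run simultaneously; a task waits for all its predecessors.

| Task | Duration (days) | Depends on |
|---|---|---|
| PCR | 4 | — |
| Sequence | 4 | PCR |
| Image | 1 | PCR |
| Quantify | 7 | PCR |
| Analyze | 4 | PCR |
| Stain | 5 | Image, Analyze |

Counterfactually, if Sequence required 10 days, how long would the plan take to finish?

14

The binding path is PCR→Analyze→Stain = 4+4+5 = 13; finish at 13 days.
The longest path through Sequence is only 8 days, so Sequence has float 5.
Now PCR→Sequence = 4+10 = 14 is longest, so the finish becomes 14 days.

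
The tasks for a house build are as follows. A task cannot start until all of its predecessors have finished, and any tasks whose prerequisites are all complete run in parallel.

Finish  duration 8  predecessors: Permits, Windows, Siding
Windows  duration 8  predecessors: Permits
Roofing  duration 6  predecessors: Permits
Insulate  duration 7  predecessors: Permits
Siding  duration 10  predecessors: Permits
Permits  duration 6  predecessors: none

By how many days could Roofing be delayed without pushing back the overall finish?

Permits→Siding→Finish = 6+10+8 = 24 sets the makespan at 24 days.
The longest chain containing Roofing totals 12 days.
Float = 24 − 12 = 12.

12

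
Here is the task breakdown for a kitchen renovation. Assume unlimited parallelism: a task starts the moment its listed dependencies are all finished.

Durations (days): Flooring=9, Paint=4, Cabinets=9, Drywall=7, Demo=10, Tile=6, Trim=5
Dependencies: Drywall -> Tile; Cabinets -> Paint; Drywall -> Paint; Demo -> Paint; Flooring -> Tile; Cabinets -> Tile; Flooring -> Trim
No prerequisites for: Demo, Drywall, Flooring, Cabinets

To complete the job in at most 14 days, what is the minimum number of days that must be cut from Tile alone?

1

Current finish: 15 days; target: 14.
Tile is on every critical path, so each day cut from Tile cuts the finish by one (this holds down to a finish of 14).
Need 15 − 14 = 1 day off Tile → Tile becomes 5 days, finish becomes 14.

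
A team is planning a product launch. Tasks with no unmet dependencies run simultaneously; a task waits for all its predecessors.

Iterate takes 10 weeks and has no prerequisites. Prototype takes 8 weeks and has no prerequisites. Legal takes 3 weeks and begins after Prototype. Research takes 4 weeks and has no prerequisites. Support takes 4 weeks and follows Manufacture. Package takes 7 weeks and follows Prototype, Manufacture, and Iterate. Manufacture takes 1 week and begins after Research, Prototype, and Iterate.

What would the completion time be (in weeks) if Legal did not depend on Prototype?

Before: longest chain Iterate→Manufacture→Package = 10+1+7 = 18, finish 18.
Without Prototype→Legal, Legal's earliest start moves from 8 to 0.
The longest chain is now Iterate→Manufacture→Package = 10+1+7 = 18, so the schedule takes 18 weeks.

18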